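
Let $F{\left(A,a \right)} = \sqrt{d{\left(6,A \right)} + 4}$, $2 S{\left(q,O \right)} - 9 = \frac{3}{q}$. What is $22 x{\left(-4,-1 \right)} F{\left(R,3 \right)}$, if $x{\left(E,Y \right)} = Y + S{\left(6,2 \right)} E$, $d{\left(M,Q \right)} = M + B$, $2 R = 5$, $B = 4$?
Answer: $- 440 \sqrt{14} \approx -1646.3$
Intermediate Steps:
$R = \frac{5}{2}$ ($R = \frac{1}{2} \cdot 5 = \frac{5}{2} \approx 2.5$)
$S{\left(q,O \right)} = \frac{9}{2} + \frac{3}{2 q}$ ($S{\left(q,O \right)} = \frac{9}{2} + \frac{3 \frac{1}{q}}{2} = \frac{9}{2} + \frac{3}{2 q}$)
$d{\left(M,Q \right)} = 4 + M$ ($d{\left(M,Q \right)} = M + 4 = 4 + M$)
$x{\left(E,Y \right)} = Y + \frac{19 E}{4}$ ($x{\left(E,Y \right)} = Y + \frac{3 \left(1 + 3 \cdot 6\right)}{2 \cdot 6} E = Y + \frac{3}{2} \cdot \frac{1}{6} \left(1 + 18\right) E = Y + \frac{3}{2} \cdot \frac{1}{6} \cdot 19 E = Y + \frac{19 E}{4}$)
$F{\left(A,a \right)} = \sqrt{14}$ ($F{\left(A,a \right)} = \sqrt{\left(4 + 6\right) + 4} = \sqrt{10 + 4} = \sqrt{14}$)
$22 x{\left(-4,-1 \right)} F{\left(R,3 \right)} = 22 \left(-1 + \frac{19}{4} \left(-4\right)\right) \sqrt{14} = 22 \left(-1 - 19\right) \sqrt{14} = 22 \left(-20\right) \sqrt{14} = - 440 \sqrt{14}$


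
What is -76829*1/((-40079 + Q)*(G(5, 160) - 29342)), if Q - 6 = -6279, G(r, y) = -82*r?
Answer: -76829/1379064704 ≈ -5.5711e-5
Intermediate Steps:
Q = -6273 (Q = 6 - 6279 = -6273)
-76829*1/((-40079 + Q)*(G(5, 160) - 29342)) = -76829*1/((-40079 - 6273)*(-82*5 - 29342)) = -76829*(-1/(46352*(-410 - 29342))) = -76829/((-46352*(-29752))) = -76829/1379064704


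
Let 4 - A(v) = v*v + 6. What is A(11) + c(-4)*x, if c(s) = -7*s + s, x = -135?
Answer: -3363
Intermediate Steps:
c(s) = -6*s
A(v) = -2 - v² (A(v) = 4 - (v*v + 6) = 4 - (v² + 6) = 4 - (6 + v²) = 4 + (-6 - v²) = -2 - v²)
A(11) + c(-4)*x = (-2 - 1*11²) - 6*(-4)*(-135) = (-2 - 1*121) + 24*(-135) = (-2 - 121) - 3240 = -123 - 3240 = -3363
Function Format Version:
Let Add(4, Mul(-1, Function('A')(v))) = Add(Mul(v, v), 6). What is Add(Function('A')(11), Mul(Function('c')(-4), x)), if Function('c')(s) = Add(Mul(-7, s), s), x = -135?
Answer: -3363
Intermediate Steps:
Function('c')(s) = Mul(-6, s)
Function('A')(v) = Add(-2, Mul(-1, Pow(v, 2))) (Function('A')(v) = Add(4, Mul(-1, Add(Mul(v, v), 6))) = Add(4, Mul(-1, Add(Pow(v, 2), 6))) = Add(4, Mul(-1, Add(6, Pow(v, 2)))) = Add(4, Add(-6, Mul(-1, Pow(v, 2)))) = Add(-2, Mul(-1, Pow(v, 2))))
Add(Function('A')(11), Mul(Function('c')(-4), x)) = Add(Add(-2, Mul(-1, Pow(11, 2))), Mul(Mul(-6, -4), -135)) = Add(Add(-2, Mul(-1, 121)), Mul(24, -135)) = Add(Add(-2, -121), -3240) = Add(-123, -3240) = -3363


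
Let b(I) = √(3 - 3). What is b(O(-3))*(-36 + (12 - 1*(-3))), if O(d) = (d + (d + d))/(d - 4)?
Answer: 0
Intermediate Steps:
O(d) = 3*d/(-4 + d) (O(d) = (d + 2*d)/(-4 + d) = (3*d)/(-4 + d) = 3*d/(-4 + d))
b(I) = 0 (b(I) = √0 = 0)
b(O(-3))*(-36 + (12 - 1*(-3))) = 0*(-36 + (12 - 1*(-3))) = 0*(-36 + (12 + 3)) = 0*(-36 + 15) = 0*(-21) = 0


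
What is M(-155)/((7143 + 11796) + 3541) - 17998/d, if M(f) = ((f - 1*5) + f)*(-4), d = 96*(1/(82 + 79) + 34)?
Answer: -402984659/73846800 ≈ -5.4570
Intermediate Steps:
d = 525600/161 (d = 96*(1/161 + 34) = 96*(5475/161) = 525600/161 ≈ 3264.6)
M(f) = 20 - 8*f (M(f) = ((f - 5) + f)*(-4) = ((-5 + f) + f)*(-4) = (-5 + 2*f)*(-4) = 20 - 8*f)
M(-155)/((7143 + 11796) + 3541) - 17998/d = (20 - 8*(-155))/((7143 + 11796) + 3541) - 17998/525600/161 = (20 + 1240)/(18939 + 3541) - 17998*161/525600 = 1260/22480 - 1448839/262800 = 1260*(1/22480) - 1448839/262800 = 63/1124 - 1448839/262800 = -402984659/73846800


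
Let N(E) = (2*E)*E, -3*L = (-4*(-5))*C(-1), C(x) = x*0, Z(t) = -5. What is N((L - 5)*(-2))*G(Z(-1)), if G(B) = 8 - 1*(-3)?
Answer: 2200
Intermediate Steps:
C(x) = 0
G(B) = 11 (G(B) = 8 + 3 = 11)
L = 0 (L = -(-4*(-5))*0/3 = -20*0/3 = -⅓*0 = 0)
N(E) = 2*E²
N((L - 5)*(-2))*G(Z(-1)) = (2*((0 - 5)*(-2))²)*11 = (2*(-5*(-2))²)*11 = (2*10²)*11 = (2*100)*11 = 200*11 = 2200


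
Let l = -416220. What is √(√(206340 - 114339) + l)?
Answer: √(-416220 + √92001) ≈ 644.92*I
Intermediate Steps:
√(√(206340 - 114339) + l) = √(√(206340 - 114339) - 416220) = √(√92001 - 416220) = √(-416220 + √92001)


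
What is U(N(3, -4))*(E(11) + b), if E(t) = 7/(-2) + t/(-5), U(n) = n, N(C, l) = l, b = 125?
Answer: -2386/5 ≈ -477.20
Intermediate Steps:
E(t) = -7/2 - t/5 (E(t) = 7*(-1/2) + t*(-1/5) = -7/2 - t/5)
U(N(3, -4))*(E(11) + b) = -4*((-7/2 - 1/5*11) + 125) = -4*((-7/2 - 11/5) + 125) = -4*(-57/10 + 125) = -4*1193/10 = -2386/5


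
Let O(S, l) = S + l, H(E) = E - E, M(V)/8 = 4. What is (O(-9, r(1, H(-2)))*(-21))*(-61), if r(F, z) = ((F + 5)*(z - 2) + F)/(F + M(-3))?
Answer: -11956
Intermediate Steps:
M(V) = 32 (M(V) = 8*4 = 32)
H(E) = 0
r(F, z) = (F + (-2 + z)*(5 + F))/(32 + F) (r(F, z) = ((F + 5)*(z - 2) + F)/(F + 32) = ((5 + F)*(-2 + z) + F)/(32 + F) = ((-2 + z)*(5 + F) + F)/(32 + F) = (F + (-2 + z)*(5 + F))/(32 + F))
(O(-9, r(1, H(-2)))*(-21))*(-61) = ((-9 + (-10 - 1*1 + 5*0 + 1*0)/(32 + 1))*(-21))*(-61) = ((-9 + (-10 - 1 + 0 + 0)/33)*(-21))*(-61) = ((-9 + (1/33)*(-11))*(-21))*(-61) = ((-9 - ⅓)*(-21))*(-61) = -28/3*(-21)*(-61) = 196*(-61) = -11956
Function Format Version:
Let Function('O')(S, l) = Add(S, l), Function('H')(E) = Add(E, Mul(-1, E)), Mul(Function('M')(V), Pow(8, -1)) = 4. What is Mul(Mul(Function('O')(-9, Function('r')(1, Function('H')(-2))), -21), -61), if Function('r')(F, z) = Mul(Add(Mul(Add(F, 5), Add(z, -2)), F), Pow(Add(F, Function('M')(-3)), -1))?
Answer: -11956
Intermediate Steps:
Function('M')(V) = 32 (Function('M')(V) = Mul(8, 4) = 32)
Function('H')(E) = 0
Function('r')(F, z) = Mul(Pow(Add(32, F), -1), Add(F, Mul(Add(-2, z), Add(5, F)))) (Function('r')(F, z) = Mul(Add(Mul(Add(F, 5), Add(z, -2)), F), Pow(Add(F, 32), -1)) = Mul(Add(Mul(Add(5, F), Add(-2, z)), F), Pow(Add(32, F), -1)) = Mul(Add(Mul(Add(-2, z), Add(5, F)), F), Pow(Add(32, F), -1)) = Mul(Add(F, Mul(Add(-2, z), Add(5, F))), Pow(Add(32, F), -1)) = Mul(Pow(Add(32, F), -1), Add(F, Mul(Add(-2, z), Add(5, F)))))
Mul(Mul(Function('O')(-9, Function('r')(1, Function('H')(-2))), -21), -61) = Mul(Mul(Add(-9, Mul(Pow(Add(32, 1), -1), Add(-10, Mul(-1, 1), Mul(5, 0), Mul(1, 0)))), -21), -61) = Mul(Mul(Add(-9, Mul(Pow(33, -1), Add(-10, -1, 0, 0))), -21), -61) = Mul(Mul(Add(-9, Mul(Rational(1, 33), -11)), -21), -61) = Mul(Mul(Add(-9, Rational(-1, 3)), -21), -61) = Mul(Mul(Rational(-28, 3), -21), -61) = Mul(196, -61) = -11956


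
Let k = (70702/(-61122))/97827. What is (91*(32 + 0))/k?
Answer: -8705980037664/35351 ≈ -2.4627e+8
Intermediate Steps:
k = -35351/2989690947 (k = (70702*(-1/61122))*(1/97827) = -35351/30561*1/97827 = -35351/2989690947 ≈ -1.1824e-5)
(91*(32 + 0))/k = (91*(32 + 0))/(-35351/2989690947) = (91*32)*(-2989690947/35351) = 2912*(-2989690947/35351) = -8705980037664/35351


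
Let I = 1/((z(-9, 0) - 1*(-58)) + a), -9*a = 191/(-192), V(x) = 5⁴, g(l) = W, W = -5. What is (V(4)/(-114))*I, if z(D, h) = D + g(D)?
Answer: -180000/1448237 ≈ -0.12429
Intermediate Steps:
g(l) = -5
z(D, h) = -5 + D (z(D, h) = D - 5 = -5 + D)
V(x) = 625
a = 191/1728 (a = -191/(9*(-192)) = -191*(-1)/(9*192) = -⅑*(-191/192) = 191/1728 ≈ 0.11053)
I = 1728/76223 (I = 1/(((-5 - 9) - 1*(-58)) + 191/1728) = 1/((-14 + 58) + 191/1728) = 1/(44 + 191/1728) = 1/(76223/1728) = 1728/76223 ≈ 0.022670)
(V(4)/(-114))*I = (625/(-114))*(1728/76223) = (625*(-1/114))*(1728/76223) = -625/114*1728/76223 = -180000/1448237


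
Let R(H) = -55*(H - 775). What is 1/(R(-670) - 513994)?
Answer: -1/434519 ≈ -2.3014e-6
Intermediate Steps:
R(H) = 42625 - 55*H (R(H) = -55*(-775 + H) = 42625 - 55*H)
1/(R(-670) - 513994) = 1/((42625 - 55*(-670)) - 513994) = 1/((42625 + 36850) - 513994) = 1/(79475 - 513994) = 1/(-434519) = -1/434519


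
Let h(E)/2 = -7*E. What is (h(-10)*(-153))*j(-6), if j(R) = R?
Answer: 128520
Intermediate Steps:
h(E) = -14*E (h(E) = 2*(-7*E) = -14*E)
(h(-10)*(-153))*j(-6) = (-14*(-10)*(-153))*(-6) = (140*(-153))*(-6) = -21420*(-6) = 128520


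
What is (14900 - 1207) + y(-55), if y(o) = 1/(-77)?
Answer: 1054360/77 ≈ 13693.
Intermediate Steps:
y(o) = -1/77
(14900 - 1207) + y(-55) = (14900 - 1207) - 1/77 = 13693 - 1/77 = 1054360/77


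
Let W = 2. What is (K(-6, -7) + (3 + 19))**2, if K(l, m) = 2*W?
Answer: 676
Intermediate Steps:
K(l, m) = 4 (K(l, m) = 2*2 = 4)
(K(-6, -7) + (3 + 19))**2 = (4 + (3 + 19))**2 = (4 + 22)**2 = 26**2 = 676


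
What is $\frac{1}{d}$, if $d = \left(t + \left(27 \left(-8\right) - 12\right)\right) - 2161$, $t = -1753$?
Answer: $- \frac{1}{4142} \approx -0.00024143$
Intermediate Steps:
$d = -4142$ ($d = \left(-1753 + \left(27 \left(-8\right) - 12\right)\right) - 2161 = \left(-1753 - 228\right) - 2161 = -1981 - 2161 = -4142$)
$\frac{1}{d} = \frac{1}{-4142} = - \frac{1}{4142}$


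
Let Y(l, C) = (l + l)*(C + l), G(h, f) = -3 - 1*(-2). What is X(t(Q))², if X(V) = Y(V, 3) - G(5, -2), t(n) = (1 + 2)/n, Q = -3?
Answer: 9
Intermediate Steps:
G(h, f) = -1 (G(h, f) = -3 + 2 = -1)
Y(l, C) = 2*l*(C + l) (Y(l, C) = (2*l)*(C + l) = 2*l*(C + l))
t(n) = 3/n
X(V) = 1 + 2*V*(3 + V) (X(V) = 2*V*(3 + V) - 1*(-1) = 2*V*(3 + V) + 1 = 1 + 2*V*(3 + V))
X(t(Q))² = (1 + 2*(3/(-3))*(3 + 3/(-3)))² = (1 + 2*(3*(-⅓))*(3 + 3*(-⅓)))² = (1 + 2*(-1)*(3 - 1))² = (1 + 2*(-1)*2)² = (1 - 4)² = (-3)² = 9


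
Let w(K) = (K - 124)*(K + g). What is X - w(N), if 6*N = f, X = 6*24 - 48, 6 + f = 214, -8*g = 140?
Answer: 14666/9 ≈ 1629.6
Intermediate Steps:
g = -35/2 (g = -⅛*140 = -35/2 ≈ -17.500)
f = 208 (f = -6 + 214 = 208)
X = 96 (X = 144 - 48 = 96)
N = 104/3 (N = (⅙)*208 = 104/3 ≈ 34.667)
w(K) = (-124 + K)*(-35/2 + K) (w(K) = (K - 124)*(K - 35/2) = (-124 + K)*(-35/2 + K))
X - w(N) = 96 - (2170 + (104/3)² - 283/2*104/3) = 96 - (2170 + 10816/9 - 14716/3) = 96 - 1*(-13802/9) = 96 + 13802/9 = 14666/9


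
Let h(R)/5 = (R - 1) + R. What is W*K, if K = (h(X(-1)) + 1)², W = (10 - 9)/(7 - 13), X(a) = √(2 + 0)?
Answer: -36 + 40*√2/3 ≈ -17.144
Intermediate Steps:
X(a) = √2
W = -⅙ (W = 1/(-6) = 1*(-⅙) = -⅙ ≈ -0.16667)
h(R) = -5 + 10*R (h(R) = 5*((R - 1) + R) = 5*((-1 + R) + R) = 5*(-1 + 2*R) = -5 + 10*R)
K = (-4 + 10*√2)² (K = ((-5 + 10*√2) + 1)² = (-4 + 10*√2)² ≈ 102.86)
W*K = -(216 - 80*√2)/6 = -36 + 40*√2/3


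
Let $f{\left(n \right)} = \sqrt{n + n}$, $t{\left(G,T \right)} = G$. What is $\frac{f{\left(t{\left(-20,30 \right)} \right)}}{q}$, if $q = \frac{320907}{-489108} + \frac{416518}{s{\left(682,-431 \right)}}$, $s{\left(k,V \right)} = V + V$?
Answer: $- \frac{140537032 i \sqrt{10}}{33999817963} \approx - 0.013071 i$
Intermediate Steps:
$s{\left(k,V \right)} = 2 V$
$q = - \frac{33999817963}{70268516}$ ($q = \frac{320907}{-489108} + \frac{416518}{2 \left(-431\right)} = 320907 \left(- \frac{1}{489108}\right) + \frac{416518}{-862} = - \frac{106969}{163036} + 416518 \left(- \frac{1}{862}\right) = - \frac{106969}{163036} - \frac{208259}{431} = - \frac{33999817963}{70268516} \approx -483.86$)
$f{\left(n \right)} = \sqrt{2} \sqrt{n}$ ($f{\left(n \right)} = \sqrt{2 n} = \sqrt{2} \sqrt{n}$)
$\frac{f{\left(t{\left(-20,30 \right)} \right)}}{q} = \frac{\sqrt{2} \sqrt{-20}}{- \frac{33999817963}{70268516}} = \sqrt{2} \cdot 2 i \sqrt{5} \left(- \frac{70268516}{33999817963}\right) = 2 i \sqrt{10} \left(- \frac{70268516}{33999817963}\right) = - \frac{140537032 i \sqrt{10}}{33999817963}$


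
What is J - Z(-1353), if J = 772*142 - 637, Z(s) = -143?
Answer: 109130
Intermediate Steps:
J = 108987 (J = 109624 - 637 = 108987)
J - Z(-1353) = 108987 - 1*(-143) = 108987 + 143 = 109130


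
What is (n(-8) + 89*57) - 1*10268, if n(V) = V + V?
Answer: -5211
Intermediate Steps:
n(V) = 2*V
(n(-8) + 89*57) - 1*10268 = (2*(-8) + 89*57) - 1*10268 = (-16 + 5073) - 10268 = 5057 - 10268 = -5211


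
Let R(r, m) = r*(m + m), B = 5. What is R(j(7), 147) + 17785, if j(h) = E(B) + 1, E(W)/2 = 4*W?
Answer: 29839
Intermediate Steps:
E(W) = 8*W (E(W) = 2*(4*W) = 8*W)
j(h) = 41 (j(h) = 8*5 + 1 = 40 + 1 = 41)
R(r, m) = 2*m*r (R(r, m) = r*(2*m) = 2*m*r)
R(j(7), 147) + 17785 = 2*147*41 + 17785 = 12054 + 17785 = 29839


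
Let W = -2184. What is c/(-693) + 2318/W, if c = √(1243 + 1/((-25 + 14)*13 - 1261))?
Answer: -1159/1092 - 23*√128661/162162 ≈ -1.1122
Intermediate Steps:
c = 23*√128661/234 (c = √(1243 + 1/(-11*13 - 1261)) = √(1243 + 1/(-143 - 1261)) = √(1243 + 1/(-1404)) = √(1243 - 1/1404) = √(1745171/1404) = 23*√128661/234 ≈ 35.256)
c/(-693) + 2318/W = (23*√128661/234)/(-693) + 2318/(-2184) = (23*√128661/234)*(-1/693) + 2318*(-1/2184) = -23*√128661/162162 - 1159/1092 = -1159/1092 - 23*√128661/162162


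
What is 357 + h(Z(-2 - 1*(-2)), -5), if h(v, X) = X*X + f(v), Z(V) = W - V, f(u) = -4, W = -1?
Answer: 378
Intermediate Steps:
Z(V) = -1 - V
h(v, X) = -4 + X² (h(v, X) = X*X - 4 = X² - 4 = -4 + X²)
357 + h(Z(-2 - 1*(-2)), -5) = 357 + (-4 + (-5)²) = 357 + (-4 + 25) = 357 + 21 = 378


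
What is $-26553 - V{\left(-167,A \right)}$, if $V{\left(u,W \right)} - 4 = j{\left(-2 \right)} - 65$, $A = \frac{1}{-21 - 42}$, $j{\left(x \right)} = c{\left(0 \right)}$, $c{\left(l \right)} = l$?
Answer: $-26492$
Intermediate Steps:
$j{\left(x \right)} = 0$
$A = - \frac{1}{63}$ ($A = \frac{1}{-21 - 42} = \frac{1}{-63} = - \frac{1}{63} \approx -0.015873$)
$V{\left(u,W \right)} = -61$ ($V{\left(u,W \right)} = 4 + \left(0 - 65\right) = 4 - 65 = -61$)
$-26553 - V{\left(-167,A \right)} = -26553 - -61 = -26553 + 61 = -26492$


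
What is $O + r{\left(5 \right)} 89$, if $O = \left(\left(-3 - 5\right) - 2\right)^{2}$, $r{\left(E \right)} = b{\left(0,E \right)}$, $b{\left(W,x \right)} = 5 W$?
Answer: $100$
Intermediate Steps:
$r{\left(E \right)} = 0$ ($r{\left(E \right)} = 5 \cdot 0 = 0$)
$O = 100$ ($O = \left(\left(-3 - 5\right) - 2\right)^{2} = \left(-8 - 2\right)^{2} = \left(-10\right)^{2} = 100$)
$O + r{\left(5 \right)} 89 = 100 + 0 \cdot 89 = 100 + 0 = 100$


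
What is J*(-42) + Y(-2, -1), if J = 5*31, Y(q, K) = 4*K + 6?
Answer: -6508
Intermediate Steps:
Y(q, K) = 6 + 4*K
J = 155
J*(-42) + Y(-2, -1) = 155*(-42) + (6 + 4*(-1)) = -6510 + (6 - 4) = -6510 + 2 = -6508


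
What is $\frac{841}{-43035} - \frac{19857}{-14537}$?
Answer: $\frac{842320378}{625599795} \approx 1.3464$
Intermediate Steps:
$\frac{841}{-43035} - \frac{19857}{-14537} = 841 \left(- \frac{1}{43035}\right) - - \frac{19857}{14537} = - \frac{841}{43035} + \frac{19857}{14537} = \frac{842320378}{625599795}$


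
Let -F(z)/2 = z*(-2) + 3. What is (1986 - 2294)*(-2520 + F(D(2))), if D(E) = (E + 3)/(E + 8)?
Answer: 777392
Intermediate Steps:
D(E) = (3 + E)/(8 + E)
F(z) = -6 + 4*z (F(z) = -2*(z*(-2) + 3) = -2*(-2*z + 3) = -2*(3 - 2*z) = -6 + 4*z)
(1986 - 2294)*(-2520 + F(D(2))) = (1986 - 2294)*(-2520 + (-6 + 4*((3 + 2)/(8 + 2)))) = -308*(-2520 + (-6 + 4*(5/10))) = -308*(-2520 + (-6 + 4*((⅒)*5))) = -308*(-2520 + (-6 + 4*(½))) = -308*(-2520 + (-6 + 2)) = -308*(-2520 - 4) = -308*(-2524) = 777392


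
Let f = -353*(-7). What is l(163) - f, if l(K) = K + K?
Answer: -2145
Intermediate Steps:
l(K) = 2*K
f = 2471
l(163) - f = 2*163 - 1*2471 = 326 - 2471 = -2145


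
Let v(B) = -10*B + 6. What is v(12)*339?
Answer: -38646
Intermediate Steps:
v(B) = 6 - 10*B
v(12)*339 = (6 - 10*12)*339 = (6 - 120)*339 = -114*339 = -38646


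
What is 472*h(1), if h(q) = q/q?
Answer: 472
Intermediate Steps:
h(q) = 1
472*h(1) = 472*1 = 472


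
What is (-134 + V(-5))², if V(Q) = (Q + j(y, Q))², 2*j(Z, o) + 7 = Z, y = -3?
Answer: 1156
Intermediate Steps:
j(Z, o) = -7/2 + Z/2
V(Q) = (-5 + Q)² (V(Q) = (Q + (-7/2 + (½)*(-3)))² = (Q + (-7/2 - 3/2))² = (Q - 5)² = (-5 + Q)²)
(-134 + V(-5))² = (-134 + (-5 - 5)²)² = (-134 + (-10)²)² = (-134 + 100)² = (-34)² = 1156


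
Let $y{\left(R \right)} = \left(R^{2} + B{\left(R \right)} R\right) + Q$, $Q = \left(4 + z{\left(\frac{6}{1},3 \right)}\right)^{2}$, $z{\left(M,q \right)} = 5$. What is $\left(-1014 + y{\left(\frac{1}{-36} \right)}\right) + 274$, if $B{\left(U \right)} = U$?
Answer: $- \frac{427031}{648} \approx -659.0$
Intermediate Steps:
$Q = 81$ ($Q = \left(4 + 5\right)^{2} = 9^{2} = 81$)
$y{\left(R \right)} = 81 + 2 R^{2}$ ($y{\left(R \right)} = \left(R^{2} + R R\right) + 81 = \left(R^{2} + R^{2}\right) + 81 = 2 R^{2} + 81 = 81 + 2 R^{2}$)
$\left(-1014 + y{\left(\frac{1}{-36} \right)}\right) + 274 = \left(-1014 + \left(81 + 2 \left(\frac{1}{-36}\right)^{2}\right)\right) + 274 = \left(-1014 + \left(81 + 2 \left(- \frac{1}{36}\right)^{2}\right)\right) + 274 = \left(-1014 + \left(81 + 2 \cdot \frac{1}{1296}\right)\right) + 274 = \left(-1014 + \left(81 + \frac{1}{648}\right)\right) + 274 = \left(-1014 + \frac{52489}{648}\right) + 274 = - \frac{604583}{648} + 274 = - \frac{427031}{648}$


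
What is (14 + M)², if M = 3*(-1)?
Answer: 121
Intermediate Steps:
M = -3
(14 + M)² = (14 - 3)² = 11² = 121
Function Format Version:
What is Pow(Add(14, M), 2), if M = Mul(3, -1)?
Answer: 121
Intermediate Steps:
M = -3
Pow(Add(14, M), 2) = Pow(Add(14, -3), 2) = Pow(11, 2) = 121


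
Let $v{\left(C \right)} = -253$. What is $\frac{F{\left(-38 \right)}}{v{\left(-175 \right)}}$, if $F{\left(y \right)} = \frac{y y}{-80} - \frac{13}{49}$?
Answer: $\frac{17949}{247940} \approx 0.072392$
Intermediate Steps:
$F{\left(y \right)} = - \frac{13}{49} - \frac{y^{2}}{80}$ ($F{\left(y \right)} = y^{2} \left(- \frac{1}{80}\right) - \frac{13}{49} = - \frac{y^{2}}{80} - \frac{13}{49} = - \frac{13}{49} - \frac{y^{2}}{80}$)
$\frac{F{\left(-38 \right)}}{v{\left(-175 \right)}} = \frac{- \frac{13}{49} - \frac{\left(-38\right)^{2}}{80}}{-253} = \left(- \frac{13}{49} - \frac{361}{20}\right) \left(- \frac{1}{253}\right) = \left(- \frac{17949}{980}\right) \left(- \frac{1}{253}\right) = \frac{17949}{247940}$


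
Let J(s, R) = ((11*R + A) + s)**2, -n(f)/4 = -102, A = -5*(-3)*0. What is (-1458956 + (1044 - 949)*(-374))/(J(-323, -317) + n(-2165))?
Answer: -249081/2419418 ≈ -0.10295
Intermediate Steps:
A = 0 (A = 15*0 = 0)
n(f) = 408 (n(f) = -4*(-102) = 408)
J(s, R) = (s + 11*R)**2 (J(s, R) = ((11*R + 0) + s)**2 = (11*R + s)**2 = (s + 11*R)**2)
(-1458956 + (1044 - 949)*(-374))/(J(-323, -317) + n(-2165)) = (-1458956 + (1044 - 949)*(-374))/((-323 + 11*(-317))**2 + 408) = (-1458956 + 95*(-374))/((-323 - 3487)**2 + 408) = (-1458956 - 35530)/((-3810)**2 + 408) = -1494486/(14516100 + 408) = -1494486/14516508 = -1494486*1/14516508 = -249081/2419418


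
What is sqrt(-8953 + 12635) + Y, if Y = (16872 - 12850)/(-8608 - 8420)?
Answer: -2011/8514 + sqrt(3682) ≈ 60.443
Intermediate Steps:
Y = -2011/8514 (Y = 4022/(-17028) = 4022*(-1/17028) = -2011/8514 ≈ -0.23620)
sqrt(-8953 + 12635) + Y = sqrt(-8953 + 12635) - 2011/8514 = sqrt(3682) - 2011/8514 = -2011/8514 + sqrt(3682)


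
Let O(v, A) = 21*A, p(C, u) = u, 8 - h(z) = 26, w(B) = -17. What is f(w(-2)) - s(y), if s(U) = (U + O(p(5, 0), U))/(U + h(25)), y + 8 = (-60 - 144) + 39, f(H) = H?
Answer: -7053/191 ≈ -36.927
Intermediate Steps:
y = -173 (y = -8 + ((-60 - 144) + 39) = -8 + (-204 + 39) = -8 - 165 = -173)
h(z) = -18 (h(z) = 8 - 1*26 = 8 - 26 = -18)
s(U) = 22*U/(-18 + U) (s(U) = (U + 21*U)/(U - 18) = (22*U)/(-18 + U) = 22*U/(-18 + U))
f(w(-2)) - s(y) = -17 - 22*(-173)/(-18 - 173) = -17 - 22*(-173)/(-191) = -17 - 22*(-173)*(-1)/191 = -17 - 1*3806/191 = -17 - 3806/191 = -7053/191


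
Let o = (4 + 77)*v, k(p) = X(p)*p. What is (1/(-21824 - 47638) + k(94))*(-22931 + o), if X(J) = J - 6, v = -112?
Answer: -18388592984989/69462 ≈ -2.6473e+8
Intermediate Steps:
X(J) = -6 + J
k(p) = p*(-6 + p) (k(p) = (-6 + p)*p = p*(-6 + p))
o = -9072 (o = (4 + 77)*(-112) = 81*(-112) = -9072)
(1/(-21824 - 47638) + k(94))*(-22931 + o) = (1/(-21824 - 47638) + 94*(-6 + 94))*(-22931 - 9072) = (1/(-69462) + 94*88)*(-32003) = (-1/69462 + 8272)*(-32003) = (574589663/69462)*(-32003) = -18388592984989/69462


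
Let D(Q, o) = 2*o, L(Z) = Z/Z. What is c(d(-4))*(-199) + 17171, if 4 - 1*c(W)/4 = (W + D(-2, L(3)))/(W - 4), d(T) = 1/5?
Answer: 256997/19 ≈ 13526.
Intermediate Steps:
d(T) = ⅕
L(Z) = 1
c(W) = 16 - 4*(2 + W)/(-4 + W) (c(W) = 16 - 4*(W + 2*1)/(W - 4) = 16 - 4*(W + 2)/(-4 + W) = 16 - 4*(2 + W)/(-4 + W))
c(d(-4))*(-199) + 17171 = (12*(-6 + ⅕)/(-4 + ⅕))*(-199) + 17171 = (12*(-29/5)/(-19/5))*(-199) + 17171 = (12*(-5/19)*(-29/5))*(-199) + 17171 = (348/19)*(-199) + 17171 = -69252/19 + 17171 = 256997/19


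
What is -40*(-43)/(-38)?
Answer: -860/19 ≈ -45.263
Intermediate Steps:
-40*(-43)/(-38) = 1720*(-1/38) = -860/19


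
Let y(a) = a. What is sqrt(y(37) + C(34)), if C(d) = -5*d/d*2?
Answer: 3*sqrt(3) ≈ 5.1962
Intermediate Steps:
C(d) = -10 (C(d) = -5*1*2 = -5*2 = -10)
sqrt(y(37) + C(34)) = sqrt(37 - 10) = sqrt(27) = 3*sqrt(3)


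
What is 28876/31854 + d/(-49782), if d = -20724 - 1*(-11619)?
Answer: 287922617/264292638 ≈ 1.0894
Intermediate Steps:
d = -9105 (d = -20724 + 11619 = -9105)
28876/31854 + d/(-49782) = 28876/31854 - 9105/(-49782) = 28876*(1/31854) - 9105*(-1/49782) = 14438/15927 + 3035/16594 = 287922617/264292638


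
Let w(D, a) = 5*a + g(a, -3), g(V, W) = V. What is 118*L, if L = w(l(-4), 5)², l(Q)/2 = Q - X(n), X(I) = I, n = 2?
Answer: 106200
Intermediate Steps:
l(Q) = -4 + 2*Q (l(Q) = 2*(Q - 1*2) = 2*(Q - 2) = 2*(-2 + Q) = -4 + 2*Q)
w(D, a) = 6*a (w(D, a) = 5*a + a = 6*a)
L = 900 (L = (6*5)² = 30² = 900)
118*L = 118*900 = 106200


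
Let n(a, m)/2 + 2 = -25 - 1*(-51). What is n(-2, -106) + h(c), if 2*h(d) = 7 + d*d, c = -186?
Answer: 34699/2 ≈ 17350.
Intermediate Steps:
n(a, m) = 48 (n(a, m) = -4 + 2*(-25 - 1*(-51)) = -4 + 2*(-25 + 51) = -4 + 2*26 = -4 + 52 = 48)
h(d) = 7/2 + d²/2 (h(d) = (7 + d*d)/2 = (7 + d²)/2 = 7/2 + d²/2)
n(-2, -106) + h(c) = 48 + (7/2 + (½)*(-186)²) = 48 + (7/2 + (½)*34596) = 48 + (7/2 + 17298) = 48 + 34603/2 = 34699/2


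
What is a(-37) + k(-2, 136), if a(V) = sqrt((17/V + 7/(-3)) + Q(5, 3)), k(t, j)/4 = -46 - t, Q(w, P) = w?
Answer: -176 + 7*sqrt(555)/111 ≈ -174.51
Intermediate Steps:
k(t, j) = -184 - 4*t (k(t, j) = 4*(-46 - t) = -184 - 4*t)
a(V) = sqrt(8/3 + 17/V) (a(V) = sqrt((17/V + 7/(-3)) + 5) = sqrt((17/V + 7*(-1/3)) + 5) = sqrt((17/V - 7/3) + 5) = sqrt((-7/3 + 17/V) + 5) = sqrt(8/3 + 17/V))
a(-37) + k(-2, 136) = sqrt(24 + 153/(-37))/3 + (-184 - 4*(-2)) = sqrt(24 + 153*(-1/37))/3 + (-184 + 8) = sqrt(24 - 153/37)/3 - 176 = sqrt(735/37)/3 - 176 = (7*sqrt(555)/37)/3 - 176 = 7*sqrt(555)/111 - 176 = -176 + 7*sqrt(555)/111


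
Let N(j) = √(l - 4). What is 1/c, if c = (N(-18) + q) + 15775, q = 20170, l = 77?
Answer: 35945/1292042952 - √73/1292042952 ≈ 2.7814e-5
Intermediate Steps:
N(j) = √73 (N(j) = √(77 - 4) = √73)
c = 35945 + √73 (c = (√73 + 20170) + 15775 = (20170 + √73) + 15775 = 35945 + √73 ≈ 35954.)
1/c = 1/(35945 + √73)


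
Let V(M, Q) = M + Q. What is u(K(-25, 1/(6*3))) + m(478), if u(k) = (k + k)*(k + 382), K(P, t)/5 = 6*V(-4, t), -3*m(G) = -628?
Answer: -559726/9 ≈ -62192.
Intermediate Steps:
m(G) = 628/3 (m(G) = -⅓*(-628) = 628/3)
K(P, t) = -120 + 30*t (K(P, t) = 5*(6*(-4 + t)) = 5*(-24 + 6*t) = -120 + 30*t)
u(k) = 2*k*(382 + k) (u(k) = (2*k)*(382 + k) = 2*k*(382 + k))
u(K(-25, 1/(6*3))) + m(478) = 2*(-120 + 30*(1/(6*3)))*(382 + (-120 + 30*(1/(6*3)))) + 628/3 = 2*(-120 + 30*((⅙)*(⅓)))*(382 + (-120 + 30*((⅙)*(⅓)))) + 628/3 = 2*(-120 + 30*(1/18))*(382 + (-120 + 30*(1/18))) + 628/3 = 2*(-120 + 5/3)*(382 + (-120 + 5/3)) + 628/3 = 2*(-355/3)*(382 - 355/3) + 628/3 = 2*(-355/3)*(791/3) + 628/3 = -561610/9 + 628/3 = -559726/9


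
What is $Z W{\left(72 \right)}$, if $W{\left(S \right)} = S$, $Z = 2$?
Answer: $144$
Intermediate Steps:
$Z W{\left(72 \right)} = 2 \cdot 72 = 144$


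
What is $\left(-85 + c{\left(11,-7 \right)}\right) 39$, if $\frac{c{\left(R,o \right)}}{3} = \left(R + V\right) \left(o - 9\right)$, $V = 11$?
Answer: $-44499$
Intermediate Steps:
$c{\left(R,o \right)} = 3 \left(-9 + o\right) \left(11 + R\right)$ ($c{\left(R,o \right)} = 3 \left(R + 11\right) \left(o - 9\right) = 3 \left(11 + R\right) \left(-9 + o\right) = 3 \left(-9 + o\right) \left(11 + R\right)$)
$\left(-85 + c{\left(11,-7 \right)}\right) 39 = \left(-85 + \left(-297 - 297 + 33 \left(-7\right) + 3 \cdot 11 \left(-7\right)\right)\right) 39 = \left(-85 - 1056\right) 39 = \left(-1141\right) 39 = -44499$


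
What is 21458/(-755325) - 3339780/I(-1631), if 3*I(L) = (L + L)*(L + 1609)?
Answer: -1892349474353/13551285825 ≈ -139.64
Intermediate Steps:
I(L) = 2*L*(1609 + L)/3 (I(L) = ((L + L)*(L + 1609))/3 = ((2*L)*(1609 + L))/3 = (2*L*(1609 + L))/3 = 2*L*(1609 + L)/3)
21458/(-755325) - 3339780/I(-1631) = 21458/(-755325) - 3339780*(-3/(3262*(1609 - 1631))) = 21458*(-1/755325) - 3339780/((⅔)*(-1631)*(-22)) = -21458/755325 - 3339780/71764/3 = -21458/755325 - 3339780*3/71764 = -21458/755325 - 2504835/17941 = -1892349474353/13551285825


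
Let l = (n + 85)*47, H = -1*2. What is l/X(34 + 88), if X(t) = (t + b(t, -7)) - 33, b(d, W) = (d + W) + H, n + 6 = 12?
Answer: 4277/202 ≈ 21.173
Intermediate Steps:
n = 6 (n = -6 + 12 = 6)
H = -2
b(d, W) = -2 + W + d (b(d, W) = (d + W) - 2 = (W + d) - 2 = -2 + W + d)
X(t) = -42 + 2*t (X(t) = (t + (-2 - 7 + t)) - 33 = (t + (-9 + t)) - 33 = (-9 + 2*t) - 33 = -42 + 2*t)
l = 4277 (l = (6 + 85)*47 = 91*47 = 4277)
l/X(34 + 88) = 4277/(-42 + 2*(34 + 88)) = 4277/(-42 + 2*122) = 4277/(-42 + 244) = 4277/202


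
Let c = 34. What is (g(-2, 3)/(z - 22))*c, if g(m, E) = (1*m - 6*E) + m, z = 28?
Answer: -374/3 ≈ -124.67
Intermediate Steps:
g(m, E) = -6*E + 2*m (g(m, E) = (m - 6*E) + m = -6*E + 2*m)
(g(-2, 3)/(z - 22))*c = ((-6*3 + 2*(-2))/(28 - 22))*34 = ((-18 - 4)/6)*34 = -22*⅙*34 = -11/3*34 = -374/3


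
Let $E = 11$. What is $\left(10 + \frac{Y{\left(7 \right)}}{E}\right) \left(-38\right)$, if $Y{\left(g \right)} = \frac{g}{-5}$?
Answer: $- \frac{20634}{55} \approx -375.16$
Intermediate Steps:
$Y{\left(g \right)} = - \frac{g}{5}$ ($Y{\left(g \right)} = g \left(- \frac{1}{5}\right) = - \frac{g}{5}$)
$\left(10 + \frac{Y{\left(7 \right)}}{E}\right) \left(-38\right) = \left(10 + \frac{\left(- \frac{1}{5}\right) 7}{11}\right) \left(-38\right) = \left(10 - \frac{7}{55}\right) \left(-38\right) = \frac{543}{55} \left(-38\right) = - \frac{20634}{55}$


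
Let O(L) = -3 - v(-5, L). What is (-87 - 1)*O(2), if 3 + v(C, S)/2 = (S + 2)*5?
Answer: 3256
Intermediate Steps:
v(C, S) = 14 + 10*S (v(C, S) = -6 + 2*((S + 2)*5) = -6 + 2*((2 + S)*5) = -6 + 2*(10 + 5*S) = -6 + (20 + 10*S) = 14 + 10*S)
O(L) = -17 - 10*L (O(L) = -3 - (14 + 10*L) = -3 + (-14 - 10*L) = -17 - 10*L)
(-87 - 1)*O(2) = (-87 - 1)*(-17 - 10*2) = -88*(-17 - 20) = -88*(-37) = 3256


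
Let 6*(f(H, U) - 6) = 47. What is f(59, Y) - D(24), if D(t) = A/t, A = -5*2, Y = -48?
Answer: 57/4 ≈ 14.250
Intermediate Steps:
A = -10
D(t) = -10/t
f(H, U) = 83/6 (f(H, U) = 6 + (⅙)*47 = 6 + 47/6 = 83/6)
f(59, Y) - D(24) = 83/6 - (-10)/24 = 83/6 - 1*(-5/12) = 83/6 + 5/12 = 57/4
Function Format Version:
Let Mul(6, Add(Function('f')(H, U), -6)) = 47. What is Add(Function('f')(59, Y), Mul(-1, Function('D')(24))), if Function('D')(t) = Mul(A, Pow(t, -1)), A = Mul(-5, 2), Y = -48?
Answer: Rational(57, 4) ≈ 14.250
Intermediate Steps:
A = -10
Function('D')(t) = Mul(-10, Pow(t, -1))
Function('f')(H, U) = Rational(83, 6) (Function('f')(H, U) = Add(6, Mul(Rational(1, 6), 47)) = Add(6, Rational(47, 6)) = Rational(83, 6))
Add(Function('f')(59, Y), Mul(-1, Function('D')(24))) = Add(Rational(83, 6), Mul(-1, Mul(-10, Pow(24, -1)))) = Add(Rational(83, 6), Mul(-1, Mul(-10, Rational(1, 24)))) = Add(Rational(83, 6), Mul(-1, Rational(-5, 12))) = Add(Rational(83, 6), Rational(5, 12)) = Rational(57, 4)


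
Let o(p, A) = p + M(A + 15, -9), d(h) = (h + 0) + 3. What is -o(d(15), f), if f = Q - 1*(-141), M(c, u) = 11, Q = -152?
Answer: -29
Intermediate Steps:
d(h) = 3 + h (d(h) = h + 3 = 3 + h)
f = -11 (f = -152 - 1*(-141) = -152 + 141 = -11)
o(p, A) = 11 + p (o(p, A) = p + 11 = 11 + p)
-o(d(15), f) = -(11 + (3 + 15)) = -(11 + 18) = -1*29 = -29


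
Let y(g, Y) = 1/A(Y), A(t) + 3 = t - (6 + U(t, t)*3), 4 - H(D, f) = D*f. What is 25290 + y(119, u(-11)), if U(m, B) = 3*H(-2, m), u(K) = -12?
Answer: 4021111/159 ≈ 25290.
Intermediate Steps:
H(D, f) = 4 - D*f
U(m, B) = 12 + 6*m (U(m, B) = 3*(4 - 1*(-2)*m) = 3*(4 + 2*m) = 12 + 6*m)
A(t) = -45 - 17*t (A(t) = -3 + (t - (6 + (12 + 6*t)*3)) = -3 + (t - (6 + (36 + 18*t))) = -3 + (t - (42 + 18*t)) = -3 + (t + (-42 - 18*t)) = -3 + (-42 - 17*t) = -45 - 17*t)
y(g, Y) = 1/(-45 - 17*Y)
25290 + y(119, u(-11)) = 25290 - 1/(45 + 17*(-12)) = 25290 - 1/(45 - 204) = 25290 - 1/(-159) = 25290 - 1*(-1/159) = 25290 + 1/159 = 4021111/159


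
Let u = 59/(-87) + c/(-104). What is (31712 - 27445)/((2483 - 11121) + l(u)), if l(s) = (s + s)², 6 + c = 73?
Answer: -87330879792/176647122263 ≈ -0.49438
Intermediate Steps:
c = 67 (c = -6 + 73 = 67)
u = -11965/9048 (u = 59/(-87) + 67/(-104) = 59*(-1/87) + 67*(-1/104) = -59/87 - 67/104 = -11965/9048 ≈ -1.3224)
l(s) = 4*s² (l(s) = (2*s)² = 4*s²)
(31712 - 27445)/((2483 - 11121) + l(u)) = (31712 - 27445)/((2483 - 11121) + 4*(-11965/9048)²) = 4267/(-8638 + 4*(143161225/81866304)) = 4267/(-8638 + 143161225/20466576) = 4267/(-176647122263/20466576) = 4267*(-20466576/176647122263) = -87330879792/176647122263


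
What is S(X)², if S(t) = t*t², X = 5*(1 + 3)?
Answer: 64000000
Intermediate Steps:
X = 20 (X = 5*4 = 20)
S(t) = t³
S(X)² = (20³)² = 8000² = 64000000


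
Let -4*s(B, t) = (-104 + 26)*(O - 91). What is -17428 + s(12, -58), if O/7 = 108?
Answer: -8921/2 ≈ -4460.5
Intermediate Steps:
O = 756 (O = 7*108 = 756)
s(B, t) = 25935/2 (s(B, t) = -(-104 + 26)*(756 - 91)/4 = -(-39)*665/2 = -¼*(-51870) = 25935/2)
-17428 + s(12, -58) = -17428 + 25935/2 = -8921/2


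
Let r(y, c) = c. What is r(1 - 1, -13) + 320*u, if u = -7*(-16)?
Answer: 35827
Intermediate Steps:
u = 112
r(1 - 1, -13) + 320*u = -13 + 320*112 = -13 + 35840 = 35827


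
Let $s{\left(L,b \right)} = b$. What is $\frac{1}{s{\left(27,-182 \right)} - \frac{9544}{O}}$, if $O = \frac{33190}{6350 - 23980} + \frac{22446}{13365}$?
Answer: $\frac{531793}{24889930594} \approx 2.1366 \cdot 10^{-5}$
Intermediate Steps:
$O = - \frac{531793}{2618055}$ ($O = \frac{33190}{-17630} + 22446 \cdot \frac{1}{13365} = 33190 \left(- \frac{1}{17630}\right) + \frac{2494}{1485} = - \frac{3319}{1763} + \frac{2494}{1485} = - \frac{531793}{2618055} \approx -0.20313$)
$\frac{1}{s{\left(27,-182 \right)} - \frac{9544}{O}} = \frac{1}{-182 - \frac{9544}{- \frac{531793}{2618055}}} = \frac{1}{-182 - - \frac{24986716920}{531793}} = \frac{1}{-182 + \frac{24986716920}{531793}} = \frac{1}{\frac{24889930594}{531793}} = \frac{531793}{24889930594}$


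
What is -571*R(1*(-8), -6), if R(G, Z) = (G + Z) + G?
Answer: 12562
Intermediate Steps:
R(G, Z) = Z + 2*G
-571*R(1*(-8), -6) = -571*(-6 + 2*(1*(-8))) = -571*(-6 + 2*(-8)) = -571*(-6 - 16) = -571*(-22) = 12562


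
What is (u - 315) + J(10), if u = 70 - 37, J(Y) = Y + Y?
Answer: -262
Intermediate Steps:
J(Y) = 2*Y
u = 33
(u - 315) + J(10) = (33 - 315) + 2*10 = -282 + 20 = -262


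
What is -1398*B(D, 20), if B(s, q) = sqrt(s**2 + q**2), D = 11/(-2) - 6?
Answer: -699*sqrt(2129) ≈ -32253.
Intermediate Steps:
D = -23/2 (D = 11*(-1/2) - 6 = -11/2 - 6 = -23/2 ≈ -11.500)
B(s, q) = sqrt(q**2 + s**2)
-1398*B(D, 20) = -1398*sqrt(20**2 + (-23/2)**2) = -1398*sqrt(400 + 529/4) = -699*sqrt(2129)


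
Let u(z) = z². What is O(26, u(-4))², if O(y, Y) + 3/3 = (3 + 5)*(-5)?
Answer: 1681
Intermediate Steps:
O(y, Y) = -41 (O(y, Y) = -1 + (3 + 5)*(-5) = -1 + 8*(-5) = -1 - 40 = -41)
O(26, u(-4))² = (-41)² = 1681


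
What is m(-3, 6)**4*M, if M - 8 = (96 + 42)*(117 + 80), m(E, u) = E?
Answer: 2202714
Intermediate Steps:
M = 27194 (M = 8 + (96 + 42)*(117 + 80) = 8 + 138*197 = 8 + 27186 = 27194)
m(-3, 6)**4*M = (-3)**4*27194 = 81*27194 = 2202714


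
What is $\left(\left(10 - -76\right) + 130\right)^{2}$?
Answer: $46656$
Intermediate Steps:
$\left(\left(10 - -76\right) + 130\right)^{2} = \left(\left(10 + 76\right) + 130\right)^{2} = \left(86 + 130\right)^{2} = 216^{2} = 46656$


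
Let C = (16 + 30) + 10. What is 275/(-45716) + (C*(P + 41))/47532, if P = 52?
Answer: 1704679/16461916 ≈ 0.10355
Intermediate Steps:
C = 56 (C = 46 + 10 = 56)
275/(-45716) + (C*(P + 41))/47532 = 275/(-45716) + (56*(52 + 41))/47532 = 275*(-1/45716) + (56*93)*(1/47532) = -25/4156 + 5208*(1/47532) = -25/4156 + 434/3961 = 1704679/16461916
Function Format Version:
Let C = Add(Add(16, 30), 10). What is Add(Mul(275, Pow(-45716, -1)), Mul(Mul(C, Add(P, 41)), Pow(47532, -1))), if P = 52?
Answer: Rational(1704679, 16461916) ≈ 0.10355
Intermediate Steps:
C = 56 (C = Add(46, 10) = 56)
Add(Mul(275, Pow(-45716, -1)), Mul(Mul(C, Add(P, 41)), Pow(47532, -1))) = Add(Mul(275, Pow(-45716, -1)), Mul(Mul(56, Add(52, 41)), Pow(47532, -1))) = Add(Mul(275, Rational(-1, 45716)), Mul(Mul(56, 93), Rational(1, 47532))) = Add(Rational(-25, 4156), Mul(5208, Rational(1, 47532))) = Add(Rational(-25, 4156), Rational(434, 3961)) = Rational(1704679, 16461916)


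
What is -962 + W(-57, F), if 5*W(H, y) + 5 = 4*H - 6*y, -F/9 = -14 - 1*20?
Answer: -6879/5 ≈ -1375.8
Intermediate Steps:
F = 306 (F = -9*(-14 - 1*20) = -9*(-14 - 20) = -9*(-34) = 306)
W(H, y) = -1 - 6*y/5 + 4*H/5 (W(H, y) = -1 + (4*H - 6*y)/5 = -1 + (-6*y + 4*H)/5 = -1 + (-6*y/5 + 4*H/5) = -1 - 6*y/5 + 4*H/5)
-962 + W(-57, F) = -962 + (-1 - 6/5*306 + (⅘)*(-57)) = -962 + (-1 - 1836/5 - 228/5) = -962 - 2069/5 = -6879/5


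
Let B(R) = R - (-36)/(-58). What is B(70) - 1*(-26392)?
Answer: 767380/29 ≈ 26461.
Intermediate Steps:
B(R) = -18/29 + R (B(R) = R - (-36)*(-1)/58 = R - 1*18/29 = R - 18/29 = -18/29 + R)
B(70) - 1*(-26392) = (-18/29 + 70) - 1*(-26392) = 2012/29 + 26392 = 767380/29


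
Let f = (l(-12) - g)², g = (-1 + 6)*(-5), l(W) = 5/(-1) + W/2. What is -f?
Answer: -196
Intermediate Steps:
l(W) = -5 + W/2 (l(W) = 5*(-1) + W*(½) = -5 + W/2)
g = -25 (g = 5*(-5) = -25)
f = 196 (f = ((-5 + (½)*(-12)) - 1*(-25))² = ((-5 - 6) + 25)² = (-11 + 25)² = 14² = 196)
-f = -1*196 = -196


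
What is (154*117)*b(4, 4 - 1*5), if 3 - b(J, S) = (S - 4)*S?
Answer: -36036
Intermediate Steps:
b(J, S) = 3 - S*(-4 + S) (b(J, S) = 3 - (S - 4)*S = 3 - (-4 + S)*S = 3 - S*(-4 + S))
(154*117)*b(4, 4 - 1*5) = (154*117)*(3 - (4 - 1*5)² + 4*(4 - 1*5)) = 18018*(3 - (4 - 5)² + 4*(4 - 5)) = 18018*(3 - 1*(-1)² + 4*(-1)) = 18018*(3 - 1*1 - 4) = 18018*(3 - 1 - 4) = 18018*(-2) = -36036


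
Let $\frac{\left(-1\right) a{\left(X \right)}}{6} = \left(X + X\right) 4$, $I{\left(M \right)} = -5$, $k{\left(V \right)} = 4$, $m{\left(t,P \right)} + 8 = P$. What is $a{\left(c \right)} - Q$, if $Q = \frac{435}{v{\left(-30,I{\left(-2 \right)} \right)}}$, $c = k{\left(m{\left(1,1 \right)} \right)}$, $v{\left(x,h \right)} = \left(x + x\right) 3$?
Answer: $- \frac{2275}{12} \approx -189.58$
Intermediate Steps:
$m{\left(t,P \right)} = -8 + P$
$v{\left(x,h \right)} = 6 x$ ($v{\left(x,h \right)} = 2 x 3 = 6 x$)
$c = 4$
$a{\left(X \right)} = - 48 X$ ($a{\left(X \right)} = - 6 \left(X + X\right) 4 = - 6 \cdot 2 X 4 = - 6 \cdot 8 X = - 48 X$)
$Q = - \frac{29}{12}$ ($Q = \frac{435}{6 \left(-30\right)} = \frac{435}{-180} = 435 \left(- \frac{1}{180}\right) = - \frac{29}{12} \approx -2.4167$)
$a{\left(c \right)} - Q = \left(-48\right) 4 - - \frac{29}{12} = -192 + \frac{29}{12} = - \frac{2275}{12}$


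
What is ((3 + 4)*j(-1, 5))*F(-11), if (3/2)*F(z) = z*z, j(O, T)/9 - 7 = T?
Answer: 60984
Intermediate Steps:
j(O, T) = 63 + 9*T
F(z) = 2*z²/3 (F(z) = 2*(z*z)/3 = 2*z²/3)
((3 + 4)*j(-1, 5))*F(-11) = ((3 + 4)*(63 + 9*5))*((⅔)*(-11)²) = (7*(63 + 45))*((⅔)*121) = (7*108)*(242/3) = 756*(242/3) = 60984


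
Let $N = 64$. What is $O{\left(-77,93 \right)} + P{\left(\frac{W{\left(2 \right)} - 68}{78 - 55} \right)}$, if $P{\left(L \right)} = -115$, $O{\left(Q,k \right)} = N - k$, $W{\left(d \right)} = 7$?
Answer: $-144$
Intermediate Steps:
$O{\left(Q,k \right)} = 64 - k$
$O{\left(-77,93 \right)} + P{\left(\frac{W{\left(2 \right)} - 68}{78 - 55} \right)} = \left(64 - 93\right) - 115 = -29 - 115 = -144$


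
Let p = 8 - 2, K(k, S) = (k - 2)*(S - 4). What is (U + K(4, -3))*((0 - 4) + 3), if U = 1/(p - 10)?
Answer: 57/4 ≈ 14.250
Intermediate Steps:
K(k, S) = (-4 + S)*(-2 + k) (K(k, S) = (-2 + k)*(-4 + S) = (-4 + S)*(-2 + k))
p = 6
U = -¼ (U = 1/(6 - 10) = 1/(-4) = -¼ ≈ -0.25000)
(U + K(4, -3))*((0 - 4) + 3) = (-¼ + (8 - 4*4 - 2*(-3) - 3*4))*((0 - 4) + 3) = (-¼ + (8 - 16 + 6 - 12))*(-4 + 3) = (-¼ - 14)*(-1) = -57/4*(-1) = 57/4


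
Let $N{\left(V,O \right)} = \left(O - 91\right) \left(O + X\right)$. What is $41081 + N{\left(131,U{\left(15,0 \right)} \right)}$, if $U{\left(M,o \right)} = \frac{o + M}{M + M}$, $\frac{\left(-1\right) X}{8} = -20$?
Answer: $\frac{106223}{4} \approx 26556.0$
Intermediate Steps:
$X = 160$ ($X = \left(-8\right) \left(-20\right) = 160$)
$U{\left(M,o \right)} = \frac{M + o}{2 M}$
$N{\left(V,O \right)} = \left(-91 + O\right) \left(160 + O\right)$ ($N{\left(V,O \right)} = \left(O - 91\right) \left(O + 160\right) = \left(-91 + O\right) \left(160 + O\right)$)
$41081 + N{\left(131,U{\left(15,0 \right)} \right)} = 41081 + \left(-14560 + \left(\frac{15 + 0}{2 \cdot 15}\right)^{2} + 69 \frac{15 + 0}{2 \cdot 15}\right) = 41081 + \left(-14560 + \left(\frac{1}{2} \cdot \frac{1}{15} \cdot 15\right)^{2} + 69 \cdot \frac{1}{2} \cdot \frac{1}{15} \cdot 15\right) = 41081 + \left(-14560 + \left(\frac{1}{2}\right)^{2} + 69 \cdot \frac{1}{2}\right) = 41081 + \left(-14560 + \frac{1}{4} + \frac{69}{2}\right) = 41081 - \frac{58101}{4} = \frac{106223}{4}$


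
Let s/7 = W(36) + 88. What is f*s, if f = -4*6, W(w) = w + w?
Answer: -26880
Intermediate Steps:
W(w) = 2*w
s = 1120 (s = 7*(2*36 + 88) = 7*(72 + 88) = 7*160 = 1120)
f = -24
f*s = -24*1120 = -26880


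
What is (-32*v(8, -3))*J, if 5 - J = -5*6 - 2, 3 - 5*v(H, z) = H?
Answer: 1184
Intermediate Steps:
v(H, z) = 3/5 - H/5
J = 37 (J = 5 - (-5*6 - 2) = 5 - (-30 - 2) = 5 - 1*(-32) = 5 + 32 = 37)
(-32*v(8, -3))*J = -32*(3/5 - 1/5*8)*37 = -32*(3/5 - 8/5)*37 = -32*(-1)*37 = 32*37 = 1184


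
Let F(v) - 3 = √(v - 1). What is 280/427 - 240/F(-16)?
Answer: -21440/793 + 120*I*√17/13 ≈ -27.037 + 38.059*I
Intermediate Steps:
F(v) = 3 + √(-1 + v) (F(v) = 3 + √(v - 1) = 3 + √(-1 + v))
280/427 - 240/F(-16) = 280/427 - 240/(3 + √(-1 - 16)) = 280*(1/427) - 240/(3 + √(-17)) = 40/61 - 240/(3 + I*√17)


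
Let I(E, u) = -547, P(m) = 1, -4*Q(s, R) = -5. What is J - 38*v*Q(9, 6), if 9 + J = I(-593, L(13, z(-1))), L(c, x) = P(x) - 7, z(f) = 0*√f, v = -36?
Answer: 1154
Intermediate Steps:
Q(s, R) = 5/4 (Q(s, R) = -¼*(-5) = 5/4)
z(f) = 0
L(c, x) = -6 (L(c, x) = 1 - 7 = -6)
J = -556 (J = -9 - 547 = -556)
J - 38*v*Q(9, 6) = -556 - 38*(-36)*5/4 = -556 - (-1368)*5/4 = -556 - 1*(-1710) = -556 + 1710 = 1154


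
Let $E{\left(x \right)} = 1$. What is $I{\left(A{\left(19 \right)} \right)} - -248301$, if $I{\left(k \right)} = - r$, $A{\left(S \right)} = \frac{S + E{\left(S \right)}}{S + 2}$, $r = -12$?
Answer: $248313$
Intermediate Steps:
$A{\left(S \right)} = \frac{1 + S}{2 + S}$ ($A{\left(S \right)} = \frac{S + 1}{S + 2} = \frac{1 + S}{2 + S}$)
$I{\left(k \right)} = 12$ ($I{\left(k \right)} = \left(-1\right) \left(-12\right) = 12$)
$I{\left(A{\left(19 \right)} \right)} - -248301 = 12 - -248301 = 12 + 248301 = 248313$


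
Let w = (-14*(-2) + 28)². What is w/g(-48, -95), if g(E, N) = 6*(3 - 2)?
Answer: 1568/3 ≈ 522.67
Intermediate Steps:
g(E, N) = 6 (g(E, N) = 6*1 = 6)
w = 3136 (w = (28 + 28)² = 56² = 3136)
w/g(-48, -95) = 3136/6 = 3136*(⅙) = 1568/3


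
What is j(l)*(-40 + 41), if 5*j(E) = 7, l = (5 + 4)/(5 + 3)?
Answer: 7/5 ≈ 1.4000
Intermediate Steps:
l = 9/8 ≈ 1.1250
j(E) = 7/5 (j(E) = (⅕)*7 = 7/5)
j(l)*(-40 + 41) = 7*(-40 + 41)/5 = (7/5)*1 = 7/5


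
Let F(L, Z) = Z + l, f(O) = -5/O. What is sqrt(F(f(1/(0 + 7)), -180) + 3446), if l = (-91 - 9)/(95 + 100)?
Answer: sqrt(4966806)/39 ≈ 57.144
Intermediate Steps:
l = -20/39 (l = -100/195 = -100*1/195 = -20/39 ≈ -0.51282)
F(L, Z) = -20/39 + Z (F(L, Z) = Z - 20/39 = -20/39 + Z)
sqrt(F(f(1/(0 + 7)), -180) + 3446) = sqrt((-20/39 - 180) + 3446) = sqrt(-7040/39 + 3446) = sqrt(127354/39) = sqrt(4966806)/39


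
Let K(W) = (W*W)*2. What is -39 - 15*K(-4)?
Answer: -519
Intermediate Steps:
K(W) = 2*W² (K(W) = W²*2 = 2*W²)
-39 - 15*K(-4) = -39 - 30*(-4)² = -39 - 30*16 = -39 - 15*32 = -39 - 480 = -519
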